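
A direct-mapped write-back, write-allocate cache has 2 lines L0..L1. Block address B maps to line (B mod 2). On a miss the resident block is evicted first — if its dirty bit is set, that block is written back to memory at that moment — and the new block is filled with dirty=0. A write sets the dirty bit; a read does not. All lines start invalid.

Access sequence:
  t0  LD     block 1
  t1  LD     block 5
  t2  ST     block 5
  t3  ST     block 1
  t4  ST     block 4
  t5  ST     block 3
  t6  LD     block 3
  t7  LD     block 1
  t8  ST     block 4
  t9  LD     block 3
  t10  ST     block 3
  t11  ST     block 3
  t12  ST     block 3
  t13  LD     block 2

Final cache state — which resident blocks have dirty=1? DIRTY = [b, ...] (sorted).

DIRTY = [3]

  0 | R B1 → L1 miss [-]
  1 | R B5 → L1 miss [-]
  2 | W B5 → L1 hit [D]
  3 | W B1 → L1 miss wb→B5 [D]
  4 | W B4 → L0 miss [D]
  5 | W B3 → L1 miss wb→B1 [D]
  6 | R B3 → L1 hit [D]
  7 | R B1 → L1 miss wb→B3 [-]
  8 | W B4 → L0 hit [D]
  9 | R B3 → L1 miss [-]
  10 | W B3 → L1 hit [D]
  11 | W B3 → L1 hit [D]
  12 | W B3 → L1 hit [D]
  13 | R B2 → L0 miss wb→B4 [-]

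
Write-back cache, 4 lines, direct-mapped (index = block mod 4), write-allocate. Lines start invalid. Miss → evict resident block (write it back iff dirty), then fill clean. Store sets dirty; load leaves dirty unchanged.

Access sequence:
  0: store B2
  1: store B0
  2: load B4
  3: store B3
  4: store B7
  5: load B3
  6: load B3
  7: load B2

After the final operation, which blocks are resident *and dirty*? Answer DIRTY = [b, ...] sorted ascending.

0: W B2 -> L2 miss  d=D]
1: W B0 -> L0 miss  d=D]
2: R B4 -> L0 miss wb->B0  d=-]
3: W B3 -> L3 miss  d=D]
4: W B7 -> L3 miss wb->B3  d=D]
5: R B3 -> L3 miss wb->B7  d=-]
6: R B3 -> L3 hit  d=-]
7: R B2 -> L2 hit  d=D]

DIRTY = [2]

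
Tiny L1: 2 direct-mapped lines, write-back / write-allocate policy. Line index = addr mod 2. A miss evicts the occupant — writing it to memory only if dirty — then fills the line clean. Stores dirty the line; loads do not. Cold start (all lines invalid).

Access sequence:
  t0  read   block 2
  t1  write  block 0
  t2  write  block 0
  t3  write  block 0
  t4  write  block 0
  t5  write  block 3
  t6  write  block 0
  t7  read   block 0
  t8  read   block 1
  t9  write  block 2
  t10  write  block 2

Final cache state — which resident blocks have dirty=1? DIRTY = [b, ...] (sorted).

  0 | R B2 → L0 miss [-]
  1 | W B0 → L0 miss [D]
  2 | W B0 → L0 hit [D]
  3 | W B0 → L0 hit [D]
  4 | W B0 → L0 hit [D]
  5 | W B3 → L1 miss [D]
  6 | W B0 → L0 hit [D]
  7 | R B0 → L0 hit [D]
  8 | R B1 → L1 miss wb→B3 [-]
  9 | W B2 → L0 miss wb→B0 [D]
  10 | W B2 → L0 hit [D]

DIRTY = [2]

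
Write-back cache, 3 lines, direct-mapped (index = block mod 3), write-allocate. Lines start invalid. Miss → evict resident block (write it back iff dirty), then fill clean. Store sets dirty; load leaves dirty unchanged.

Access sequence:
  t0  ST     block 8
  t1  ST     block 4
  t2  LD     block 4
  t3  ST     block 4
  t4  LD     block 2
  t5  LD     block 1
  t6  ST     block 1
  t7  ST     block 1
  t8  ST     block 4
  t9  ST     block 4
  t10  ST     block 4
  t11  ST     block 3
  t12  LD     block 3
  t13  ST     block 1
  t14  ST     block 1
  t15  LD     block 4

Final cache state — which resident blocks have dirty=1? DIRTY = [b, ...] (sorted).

DIRTY = [3]

0: W B8 -> L2 miss  d=D]
1: W B4 -> L1 miss  d=D]
2: R B4 -> L1 hit  d=D]
3: W B4 -> L1 hit  d=D]
4: R B2 -> L2 miss wb->B8  d=-]
5: R B1 -> L1 miss wb->B4  d=-]
6: W B1 -> L1 hit  d=D]
7: W B1 -> L1 hit  d=D]
8: W B4 -> L1 miss wb->B1  d=D]
9: W B4 -> L1 hit  d=D]
10: W B4 -> L1 hit  d=D]
11: W B3 -> L0 miss  d=D]
12: R B3 -> L0 hit  d=D]
13: W B1 -> L1 miss wb->B4  d=D]
14: W B1 -> L1 hit  d=D]
15: R B4 -> L1 miss wb->B1  d=-]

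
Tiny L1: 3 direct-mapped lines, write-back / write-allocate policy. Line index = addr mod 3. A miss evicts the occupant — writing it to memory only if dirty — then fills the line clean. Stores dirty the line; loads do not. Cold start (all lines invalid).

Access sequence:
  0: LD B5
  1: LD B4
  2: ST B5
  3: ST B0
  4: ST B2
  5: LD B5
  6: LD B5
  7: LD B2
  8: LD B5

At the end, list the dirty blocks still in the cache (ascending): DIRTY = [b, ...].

DIRTY = [0]

  0 | R B5 → L2 miss [-]
  1 | R B4 → L1 miss [-]
  2 | W B5 → L2 hit [D]
  3 | W B0 → L0 miss [D]
  4 | W B2 → L2 miss wb→B5 [D]
  5 | R B5 → L2 miss wb→B2 [-]
  6 | R B5 → L2 hit [-]
  7 | R B2 → L2 miss [-]
  8 | R B5 → L2 miss [-]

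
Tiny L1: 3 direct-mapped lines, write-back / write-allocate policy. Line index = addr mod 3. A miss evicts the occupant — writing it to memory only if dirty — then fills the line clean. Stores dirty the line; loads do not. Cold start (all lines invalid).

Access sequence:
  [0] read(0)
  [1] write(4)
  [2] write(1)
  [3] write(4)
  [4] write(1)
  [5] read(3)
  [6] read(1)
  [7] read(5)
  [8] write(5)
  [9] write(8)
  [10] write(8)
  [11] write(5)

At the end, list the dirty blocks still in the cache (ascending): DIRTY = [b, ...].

DIRTY = [1, 5]

0: R B0 → L0 miss [-]
1: W B4 → L1 miss [D]
2: W B1 → L1 miss wb→B4 [D]
3: W B4 → L1 miss wb→B1 [D]
4: W B1 → L1 miss wb→B4 [D]
5: R B3 → L0 miss [-]
6: R B1 → L1 hit [D]
7: R B5 → L2 miss [-]
8: W B5 → L2 hit [D]
9: W B8 → L2 miss wb→B5 [D]
10: W B8 → L2 hit [D]
11: W B5 → L2 miss wb→B8 [D]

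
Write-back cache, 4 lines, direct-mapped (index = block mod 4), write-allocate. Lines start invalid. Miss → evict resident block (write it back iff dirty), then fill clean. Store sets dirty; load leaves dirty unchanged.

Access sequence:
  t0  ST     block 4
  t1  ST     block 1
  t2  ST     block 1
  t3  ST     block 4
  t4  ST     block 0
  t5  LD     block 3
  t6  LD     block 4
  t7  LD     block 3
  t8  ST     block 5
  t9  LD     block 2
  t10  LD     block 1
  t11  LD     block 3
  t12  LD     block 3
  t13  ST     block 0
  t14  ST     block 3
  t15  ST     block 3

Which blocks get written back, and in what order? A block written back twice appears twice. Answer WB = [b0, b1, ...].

WB = [4, 0, 1, 5]

0: W B4 -> L0 miss  d=D]
1: W B1 -> L1 miss  d=D]
2: W B1 -> L1 hit  d=D]
3: W B4 -> L0 hit  d=D]
4: W B0 -> L0 miss wb->B4  d=D]
5: R B3 -> L3 miss  d=-]
6: R B4 -> L0 miss wb->B0  d=-]
7: R B3 -> L3 hit  d=-]
8: W B5 -> L1 miss wb->B1  d=D]
9: R B2 -> L2 miss  d=-]
10: R B1 -> L1 miss wb->B5  d=-]
11: R B3 -> L3 hit  d=-]
12: R B3 -> L3 hit  d=-]
13: W B0 -> L0 miss  d=D]
14: W B3 -> L3 hit  d=D]
15: W B3 -> L3 hit  d=D]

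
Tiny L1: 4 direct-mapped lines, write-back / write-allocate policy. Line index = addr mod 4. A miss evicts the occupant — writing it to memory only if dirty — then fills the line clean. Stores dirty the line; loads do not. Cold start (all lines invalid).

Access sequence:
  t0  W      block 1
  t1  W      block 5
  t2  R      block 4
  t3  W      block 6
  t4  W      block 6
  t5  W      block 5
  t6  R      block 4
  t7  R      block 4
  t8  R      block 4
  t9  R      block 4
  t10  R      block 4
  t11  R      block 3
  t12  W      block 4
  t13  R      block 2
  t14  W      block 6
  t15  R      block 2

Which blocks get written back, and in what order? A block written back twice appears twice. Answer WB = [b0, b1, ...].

0: W B1 → L1 miss [D]
1: W B5 → L1 miss wb→B1 [D]
2: R B4 → L0 miss [-]
3: W B6 → L2 miss [D]
4: W B6 → L2 hit [D]
5: W B5 → L1 hit [D]
6: R B4 → L0 hit [-]
7: R B4 → L0 hit [-]
8: R B4 → L0 hit [-]
9: R B4 → L0 hit [-]
10: R B4 → L0 hit [-]
11: R B3 → L3 miss [-]
12: W B4 → L0 hit [D]
13: R B2 → L2 miss wb→B6 [-]
14: W B6 → L2 miss [D]
15: R B2 → L2 miss wb→B6 [-]

WB = [1, 6, 6]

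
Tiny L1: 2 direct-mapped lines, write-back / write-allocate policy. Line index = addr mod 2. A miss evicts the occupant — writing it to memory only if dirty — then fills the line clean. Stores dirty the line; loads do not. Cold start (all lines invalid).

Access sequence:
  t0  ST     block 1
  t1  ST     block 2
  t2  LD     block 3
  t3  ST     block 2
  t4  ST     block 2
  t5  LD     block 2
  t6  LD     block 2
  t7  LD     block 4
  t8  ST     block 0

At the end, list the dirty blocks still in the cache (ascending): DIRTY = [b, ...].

0: W B1 -> L1 miss  d=D]
1: W B2 -> L0 miss  d=D]
2: R B3 -> L1 miss wb->B1  d=-]
3: W B2 -> L0 hit  d=D]
4: W B2 -> L0 hit  d=D]
5: R B2 -> L0 hit  d=D]
6: R B2 -> L0 hit  d=D]
7: R B4 -> L0 miss wb->B2  d=-]
8: W B0 -> L0 miss  d=D]

DIRTY = [0]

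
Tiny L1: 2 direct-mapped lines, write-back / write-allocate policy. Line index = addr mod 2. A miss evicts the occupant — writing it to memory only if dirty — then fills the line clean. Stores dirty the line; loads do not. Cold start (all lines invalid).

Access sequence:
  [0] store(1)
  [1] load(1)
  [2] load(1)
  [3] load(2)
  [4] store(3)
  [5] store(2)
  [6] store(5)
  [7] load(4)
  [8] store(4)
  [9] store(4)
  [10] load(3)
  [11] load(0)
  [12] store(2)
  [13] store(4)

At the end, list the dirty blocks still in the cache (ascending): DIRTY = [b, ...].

DIRTY = [4]

  0 | W B1 → L1 miss [D]
  1 | R B1 → L1 hit [D]
  2 | R B1 → L1 hit [D]
  3 | R B2 → L0 miss [-]
  4 | W B3 → L1 miss wb→B1 [D]
  5 | W B2 → L0 hit [D]
  6 | W B5 → L1 miss wb→B3 [D]
  7 | R B4 → L0 miss wb→B2 [-]
  8 | W B4 → L0 hit [D]
  9 | W B4 → L0 hit [D]
  10 | R B3 → L1 miss wb→B5 [-]
  11 | R B0 → L0 miss wb→B4 [-]
  12 | W B2 → L0 miss [D]
  13 | W B4 → L0 miss wb→B2 [D]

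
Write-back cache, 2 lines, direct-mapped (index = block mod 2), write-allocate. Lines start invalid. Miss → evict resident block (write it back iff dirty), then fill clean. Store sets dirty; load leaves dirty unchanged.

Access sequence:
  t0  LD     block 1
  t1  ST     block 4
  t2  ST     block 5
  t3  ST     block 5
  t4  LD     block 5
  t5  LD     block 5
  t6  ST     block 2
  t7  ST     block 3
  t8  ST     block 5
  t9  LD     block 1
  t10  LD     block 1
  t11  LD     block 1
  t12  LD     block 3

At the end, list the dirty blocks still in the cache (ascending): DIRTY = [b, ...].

DIRTY = [2]

0: R B1 → L1 miss [-]
1: W B4 → L0 miss [D]
2: W B5 → L1 miss [D]
3: W B5 → L1 hit [D]
4: R B5 → L1 hit [D]
5: R B5 → L1 hit [D]
6: W B2 → L0 miss wb→B4 [D]
7: W B3 → L1 miss wb→B5 [D]
8: W B5 → L1 miss wb→B3 [D]
9: R B1 → L1 miss wb→B5 [-]
10: R B1 → L1 hit [-]
11: R B1 → L1 hit [-]
12: R B3 → L1 miss [-]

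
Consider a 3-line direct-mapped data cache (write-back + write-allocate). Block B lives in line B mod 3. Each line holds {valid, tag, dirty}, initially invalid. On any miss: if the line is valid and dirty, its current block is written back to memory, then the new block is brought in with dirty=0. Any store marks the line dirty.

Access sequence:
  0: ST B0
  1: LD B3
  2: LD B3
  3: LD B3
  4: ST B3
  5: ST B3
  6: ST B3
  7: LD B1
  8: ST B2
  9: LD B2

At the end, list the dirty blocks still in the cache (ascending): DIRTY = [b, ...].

  0 | W B0 → L0 miss [D]
  1 | R B3 → L0 miss wb→B0 [-]
  2 | R B3 → L0 hit [-]
  3 | R B3 → L0 hit [-]
  4 | W B3 → L0 hit [D]
  5 | W B3 → L0 hit [D]
  6 | W B3 → L0 hit [D]
  7 | R B1 → L1 miss [-]
  8 | W B2 → L2 miss [D]
  9 | R B2 → L2 hit [D]

DIRTY = [2, 3]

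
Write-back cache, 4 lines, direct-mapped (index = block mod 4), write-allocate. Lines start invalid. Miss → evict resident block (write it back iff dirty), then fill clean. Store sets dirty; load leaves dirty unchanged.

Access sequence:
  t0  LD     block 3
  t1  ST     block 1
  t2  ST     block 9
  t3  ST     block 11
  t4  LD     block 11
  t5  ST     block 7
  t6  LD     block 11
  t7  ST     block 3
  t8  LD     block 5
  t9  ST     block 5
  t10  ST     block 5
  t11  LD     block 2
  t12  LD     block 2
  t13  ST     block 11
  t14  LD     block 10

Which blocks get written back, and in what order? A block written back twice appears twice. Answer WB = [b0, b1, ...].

0: R B3 → L3 miss [-]
1: W B1 → L1 miss [D]
2: W B9 → L1 miss wb→B1 [D]
3: W B11 → L3 miss [D]
4: R B11 → L3 hit [D]
5: W B7 → L3 miss wb→B11 [D]
6: R B11 → L3 miss wb→B7 [-]
7: W B3 → L3 miss [D]
8: R B5 → L1 miss wb→B9 [-]
9: W B5 → L1 hit [D]
10: W B5 → L1 hit [D]
11: R B2 → L2 miss [-]
12: R B2 → L2 hit [-]
13: W B11 → L3 miss wb→B3 [D]
14: R B10 → L2 miss [-]

WB = [1, 11, 7, 9, 3]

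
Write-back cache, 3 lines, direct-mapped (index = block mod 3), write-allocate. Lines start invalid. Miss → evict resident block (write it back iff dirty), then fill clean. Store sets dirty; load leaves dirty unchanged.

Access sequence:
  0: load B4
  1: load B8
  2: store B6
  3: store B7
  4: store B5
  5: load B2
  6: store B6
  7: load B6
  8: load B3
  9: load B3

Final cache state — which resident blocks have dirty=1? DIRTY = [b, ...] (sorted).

  0 | R B4 → L1 miss [-]
  1 | R B8 → L2 miss [-]
  2 | W B6 → L0 miss [D]
  3 | W B7 → L1 miss [D]
  4 | W B5 → L2 miss [D]
  5 | R B2 → L2 miss wb→B5 [-]
  6 | W B6 → L0 hit [D]
  7 | R B6 → L0 hit [D]
  8 | R B3 → L0 miss wb→B6 [-]
  9 | R B3 → L0 hit [-]

DIRTY = [7]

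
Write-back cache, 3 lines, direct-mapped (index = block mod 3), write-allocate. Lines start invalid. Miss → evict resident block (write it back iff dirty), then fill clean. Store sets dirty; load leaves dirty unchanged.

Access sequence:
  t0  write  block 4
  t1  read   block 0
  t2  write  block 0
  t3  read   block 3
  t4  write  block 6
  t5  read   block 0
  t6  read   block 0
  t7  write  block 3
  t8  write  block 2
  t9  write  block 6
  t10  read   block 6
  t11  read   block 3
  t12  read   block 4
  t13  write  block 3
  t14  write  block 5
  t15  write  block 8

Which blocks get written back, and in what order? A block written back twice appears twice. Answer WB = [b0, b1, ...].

WB = [0, 6, 3, 6, 2, 5]

0: W B4 → L1 miss [D]
1: R B0 → L0 miss [-]
2: W B0 → L0 hit [D]
3: R B3 → L0 miss wb→B0 [-]
4: W B6 → L0 miss [D]
5: R B0 → L0 miss wb→B6 [-]
6: R B0 → L0 hit [-]
7: W B3 → L0 miss [D]
8: W B2 → L2 miss [D]
9: W B6 → L0 miss wb→B3 [D]
10: R B6 → L0 hit [D]
11: R B3 → L0 miss wb→B6 [-]
12: R B4 → L1 hit [D]
13: W B3 → L0 hit [D]
14: W B5 → L2 miss wb→B2 [D]
15: W B8 → L2 miss wb→B5 [D]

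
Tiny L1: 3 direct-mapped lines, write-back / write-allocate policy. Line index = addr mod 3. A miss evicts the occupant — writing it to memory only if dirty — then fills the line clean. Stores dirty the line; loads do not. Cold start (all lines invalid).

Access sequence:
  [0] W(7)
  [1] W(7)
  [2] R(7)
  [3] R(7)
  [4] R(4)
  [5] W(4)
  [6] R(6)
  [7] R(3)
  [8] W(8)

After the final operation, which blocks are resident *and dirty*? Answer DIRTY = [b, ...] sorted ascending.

0: W B7 → L1 miss [D]
1: W B7 → L1 hit [D]
2: R B7 → L1 hit [D]
3: R B7 → L1 hit [D]
4: R B4 → L1 miss wb→B7 [-]
5: W B4 → L1 hit [D]
6: R B6 → L0 miss [-]
7: R B3 → L0 miss [-]
8: W B8 → L2 miss [D]

DIRTY = [4, 8]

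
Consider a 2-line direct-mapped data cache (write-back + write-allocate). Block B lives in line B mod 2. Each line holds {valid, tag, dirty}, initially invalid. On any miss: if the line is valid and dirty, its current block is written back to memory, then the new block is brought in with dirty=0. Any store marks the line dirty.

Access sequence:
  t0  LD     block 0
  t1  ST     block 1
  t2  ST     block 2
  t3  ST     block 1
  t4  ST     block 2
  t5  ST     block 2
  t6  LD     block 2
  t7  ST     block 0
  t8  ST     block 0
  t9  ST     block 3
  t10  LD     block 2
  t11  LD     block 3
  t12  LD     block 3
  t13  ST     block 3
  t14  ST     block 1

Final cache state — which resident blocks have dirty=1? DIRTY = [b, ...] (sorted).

DIRTY = [1]

0: R B0 → L0 miss [-]
1: W B1 → L1 miss [D]
2: W B2 → L0 miss [D]
3: W B1 → L1 hit [D]
4: W B2 → L0 hit [D]
5: W B2 → L0 hit [D]
6: R B2 → L0 hit [D]
7: W B0 → L0 miss wb→B2 [D]
8: W B0 → L0 hit [D]
9: W B3 → L1 miss wb→B1 [D]
10: R B2 → L0 miss wb→B0 [-]
11: R B3 → L1 hit [D]
12: R B3 → L1 hit [D]
13: W B3 → L1 hit [D]
14: W B1 → L1 miss wb→B3 [D]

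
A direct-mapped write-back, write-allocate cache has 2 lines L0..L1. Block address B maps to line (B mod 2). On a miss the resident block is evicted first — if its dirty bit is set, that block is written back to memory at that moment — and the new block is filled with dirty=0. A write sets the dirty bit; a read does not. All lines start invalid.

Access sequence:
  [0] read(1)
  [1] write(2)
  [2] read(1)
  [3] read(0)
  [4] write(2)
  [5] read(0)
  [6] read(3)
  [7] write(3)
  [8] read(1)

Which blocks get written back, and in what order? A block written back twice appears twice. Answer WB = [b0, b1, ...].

WB = [2, 2, 3]

0: R B1 → L1 miss [-]
1: W B2 → L0 miss [D]
2: R B1 → L1 hit [-]
3: R B0 → L0 miss wb→B2 [-]
4: W B2 → L0 miss [D]
5: R B0 → L0 miss wb→B2 [-]
6: R B3 → L1 miss [-]
7: W B3 → L1 hit [D]
8: R B1 → L1 miss wb→B3 [-]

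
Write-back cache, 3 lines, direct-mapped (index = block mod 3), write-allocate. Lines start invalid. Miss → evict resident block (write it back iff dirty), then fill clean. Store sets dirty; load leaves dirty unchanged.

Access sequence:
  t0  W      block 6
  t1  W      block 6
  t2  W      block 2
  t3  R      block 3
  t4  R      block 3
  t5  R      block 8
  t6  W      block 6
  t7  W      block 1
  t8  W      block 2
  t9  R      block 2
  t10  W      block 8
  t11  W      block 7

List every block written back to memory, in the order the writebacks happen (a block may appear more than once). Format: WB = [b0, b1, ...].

WB = [6, 2, 2, 1]

0: W B6 → L0 miss [D]
1: W B6 → L0 hit [D]
2: W B2 → L2 miss [D]
3: R B3 → L0 miss wb→B6 [-]
4: R B3 → L0 hit [-]
5: R B8 → L2 miss wb→B2 [-]
6: W B6 → L0 miss [D]
7: W B1 → L1 miss [D]
8: W B2 → L2 miss [D]
9: R B2 → L2 hit [D]
10: W B8 → L2 miss wb→B2 [D]
11: W B7 → L1 miss wb→B1 [D]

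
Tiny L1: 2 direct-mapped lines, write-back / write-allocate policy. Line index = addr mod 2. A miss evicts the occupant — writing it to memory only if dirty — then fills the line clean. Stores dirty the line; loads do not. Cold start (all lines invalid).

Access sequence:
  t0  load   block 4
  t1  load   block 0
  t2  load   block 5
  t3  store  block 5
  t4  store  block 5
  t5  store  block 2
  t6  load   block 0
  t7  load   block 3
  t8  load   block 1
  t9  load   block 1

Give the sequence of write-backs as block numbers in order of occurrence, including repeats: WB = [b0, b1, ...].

WB = [2, 5]

0: R B4 -> L0 miss  d=-]
1: R B0 -> L0 miss  d=-]
2: R B5 -> L1 miss  d=-]
3: W B5 -> L1 hit  d=D]
4: W B5 -> L1 hit  d=D]
5: W B2 -> L0 miss  d=D]
6: R B0 -> L0 miss wb->B2  d=-]
7: R B3 -> L1 miss wb->B5  d=-]
8: R B1 -> L1 miss  d=-]
9: R B1 -> L1 hit  d=-]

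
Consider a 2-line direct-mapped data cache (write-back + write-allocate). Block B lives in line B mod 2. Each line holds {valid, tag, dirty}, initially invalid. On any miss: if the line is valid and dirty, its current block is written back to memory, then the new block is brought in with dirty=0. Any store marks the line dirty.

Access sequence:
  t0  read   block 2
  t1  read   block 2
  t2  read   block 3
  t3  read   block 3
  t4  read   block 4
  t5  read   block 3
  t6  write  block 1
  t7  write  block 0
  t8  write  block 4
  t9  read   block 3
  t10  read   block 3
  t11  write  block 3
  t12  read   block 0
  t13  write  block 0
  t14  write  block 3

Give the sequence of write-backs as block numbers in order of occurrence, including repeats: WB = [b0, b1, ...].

WB = [0, 1, 4]

0: R B2 → L0 miss [-]
1: R B2 → L0 hit [-]
2: R B3 → L1 miss [-]
3: R B3 → L1 hit [-]
4: R B4 → L0 miss [-]
5: R B3 → L1 hit [-]
6: W B1 → L1 miss [D]
7: W B0 → L0 miss [D]
8: W B4 → L0 miss wb→B0 [D]
9: R B3 → L1 miss wb→B1 [-]
10: R B3 → L1 hit [-]
11: W B3 → L1 hit [D]
12: R B0 → L0 miss wb→B4 [-]
13: W B0 → L0 hit [D]
14: W B3 → L1 hit [D]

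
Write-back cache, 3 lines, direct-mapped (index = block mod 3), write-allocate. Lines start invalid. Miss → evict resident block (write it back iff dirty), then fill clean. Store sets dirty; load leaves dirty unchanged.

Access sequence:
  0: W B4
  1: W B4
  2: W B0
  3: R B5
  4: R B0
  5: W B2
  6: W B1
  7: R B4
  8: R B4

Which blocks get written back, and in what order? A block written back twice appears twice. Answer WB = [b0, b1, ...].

  0 | W B4 → L1 miss [D]
  1 | W B4 → L1 hit [D]
  2 | W B0 → L0 miss [D]
  3 | R B5 → L2 miss [-]
  4 | R B0 → L0 hit [D]
  5 | W B2 → L2 miss [D]
  6 | W B1 → L1 miss wb→B4 [D]
  7 | R B4 → L1 miss wb→B1 [-]
  8 | R B4 → L1 hit [-]

WB = [4, 1]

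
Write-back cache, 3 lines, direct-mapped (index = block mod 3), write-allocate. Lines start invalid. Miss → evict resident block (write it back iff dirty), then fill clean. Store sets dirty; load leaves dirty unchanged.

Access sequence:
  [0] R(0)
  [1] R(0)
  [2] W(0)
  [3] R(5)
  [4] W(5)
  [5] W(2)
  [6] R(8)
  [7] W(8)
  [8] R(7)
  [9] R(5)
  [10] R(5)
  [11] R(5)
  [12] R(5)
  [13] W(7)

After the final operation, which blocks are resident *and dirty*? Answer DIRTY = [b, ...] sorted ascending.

DIRTY = [0, 7]

0: R B0 -> L0 miss  d=-]
1: R B0 -> L0 hit  d=-]
2: W B0 -> L0 hit  d=D]
3: R B5 -> L2 miss  d=-]
4: W B5 -> L2 hit  d=D]
5: W B2 -> L2 miss wb->B5  d=D]
6: R B8 -> L2 miss wb->B2  d=-]
7: W B8 -> L2 hit  d=D]
8: R B7 -> L1 miss  d=-]
9: R B5 -> L2 miss wb->B8  d=-]
10: R B5 -> L2 hit  d=-]
11: R B5 -> L2 hit  d=-]
12: R B5 -> L2 hit  d=-]
13: W B7 -> L1 hit  d=D]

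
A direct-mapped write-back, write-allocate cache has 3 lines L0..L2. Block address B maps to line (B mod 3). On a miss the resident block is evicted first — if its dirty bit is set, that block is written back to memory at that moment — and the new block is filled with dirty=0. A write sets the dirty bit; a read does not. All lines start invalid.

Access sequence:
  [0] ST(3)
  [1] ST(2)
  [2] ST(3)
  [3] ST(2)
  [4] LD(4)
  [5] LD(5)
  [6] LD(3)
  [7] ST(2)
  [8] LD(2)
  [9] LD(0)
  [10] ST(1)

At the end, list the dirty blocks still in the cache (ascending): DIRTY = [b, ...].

0: W B3 → L0 miss [D]
1: W B2 → L2 miss [D]
2: W B3 → L0 hit [D]
3: W B2 → L2 hit [D]
4: R B4 → L1 miss [-]
5: R B5 → L2 miss wb→B2 [-]
6: R B3 → L0 hit [D]
7: W B2 → L2 miss [D]
8: R B2 → L2 hit [D]
9: R B0 → L0 miss wb→B3 [-]
10: W B1 → L1 miss [D]

DIRTY = [1, 2]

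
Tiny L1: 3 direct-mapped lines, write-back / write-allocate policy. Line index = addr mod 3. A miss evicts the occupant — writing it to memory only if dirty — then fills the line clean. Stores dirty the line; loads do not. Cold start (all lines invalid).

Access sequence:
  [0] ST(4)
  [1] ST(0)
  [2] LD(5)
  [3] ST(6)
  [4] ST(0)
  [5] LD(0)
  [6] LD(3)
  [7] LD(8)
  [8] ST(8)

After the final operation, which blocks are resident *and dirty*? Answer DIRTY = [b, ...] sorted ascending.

0: W B4 -> L1 miss  d=D]
1: W B0 -> L0 miss  d=D]
2: R B5 -> L2 miss  d=-]
3: W B6 -> L0 miss wb->B0  d=D]
4: W B0 -> L0 miss wb->B6  d=D]
5: R B0 -> L0 hit  d=D]
6: R B3 -> L0 miss wb->B0  d=-]
7: R B8 -> L2 miss  d=-]
8: W B8 -> L2 hit  d=D]

DIRTY = [4, 8]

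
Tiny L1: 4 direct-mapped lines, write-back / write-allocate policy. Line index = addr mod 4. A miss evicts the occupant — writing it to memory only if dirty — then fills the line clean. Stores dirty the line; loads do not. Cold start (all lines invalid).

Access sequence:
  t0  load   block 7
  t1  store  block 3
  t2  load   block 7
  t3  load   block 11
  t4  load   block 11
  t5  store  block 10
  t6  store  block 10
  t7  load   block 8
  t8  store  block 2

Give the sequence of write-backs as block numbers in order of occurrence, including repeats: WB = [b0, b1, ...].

WB = [3, 10]

0: R B7 → L3 miss [-]
1: W B3 → L3 miss [D]
2: R B7 → L3 miss wb→B3 [-]
3: R B11 → L3 miss [-]
4: R B11 → L3 hit [-]
5: W B10 → L2 miss [D]
6: W B10 → L2 hit [D]
7: R B8 → L0 miss [-]
8: W B2 → L2 miss wb→B10 [D]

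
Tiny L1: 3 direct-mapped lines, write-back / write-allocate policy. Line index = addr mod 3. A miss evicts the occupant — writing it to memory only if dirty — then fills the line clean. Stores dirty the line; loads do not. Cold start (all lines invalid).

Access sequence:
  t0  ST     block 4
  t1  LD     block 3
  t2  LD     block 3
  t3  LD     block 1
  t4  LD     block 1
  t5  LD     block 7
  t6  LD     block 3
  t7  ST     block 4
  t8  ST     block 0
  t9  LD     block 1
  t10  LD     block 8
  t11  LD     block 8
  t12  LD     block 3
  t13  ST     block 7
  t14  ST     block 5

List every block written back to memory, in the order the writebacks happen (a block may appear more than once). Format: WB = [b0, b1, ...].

  0 | W B4 → L1 miss [D]
  1 | R B3 → L0 miss [-]
  2 | R B3 → L0 hit [-]
  3 | R B1 → L1 miss wb→B4 [-]
  4 | R B1 → L1 hit [-]
  5 | R B7 → L1 miss [-]
  6 | R B3 → L0 hit [-]
  7 | W B4 → L1 miss [D]
  8 | W B0 → L0 miss [D]
  9 | R B1 → L1 miss wb→B4 [-]
  10 | R B8 → L2 miss [-]
  11 | R B8 → L2 hit [-]
  12 | R B3 → L0 miss wb→B0 [-]
  13 | W B7 → L1 miss [D]
  14 | W B5 → L2 miss [D]

WB = [4, 4, 0]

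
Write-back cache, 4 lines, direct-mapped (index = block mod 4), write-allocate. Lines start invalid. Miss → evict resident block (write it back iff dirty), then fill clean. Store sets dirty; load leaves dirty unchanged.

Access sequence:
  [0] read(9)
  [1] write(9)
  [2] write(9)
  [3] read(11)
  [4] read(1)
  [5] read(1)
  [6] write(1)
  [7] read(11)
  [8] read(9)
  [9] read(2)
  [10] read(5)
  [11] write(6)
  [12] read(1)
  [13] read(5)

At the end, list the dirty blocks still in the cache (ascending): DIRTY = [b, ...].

DIRTY = [6]

0: R B9 → L1 miss [-]
1: W B9 → L1 hit [D]
2: W B9 → L1 hit [D]
3: R B11 → L3 miss [-]
4: R B1 → L1 miss wb→B9 [-]
5: R B1 → L1 hit [-]
6: W B1 → L1 hit [D]
7: R B11 → L3 hit [-]
8: R B9 → L1 miss wb→B1 [-]
9: R B2 → L2 miss [-]
10: R B5 → L1 miss [-]
11: W B6 → L2 miss [D]
12: R B1 → L1 miss [-]
13: R B5 → L1 miss [-]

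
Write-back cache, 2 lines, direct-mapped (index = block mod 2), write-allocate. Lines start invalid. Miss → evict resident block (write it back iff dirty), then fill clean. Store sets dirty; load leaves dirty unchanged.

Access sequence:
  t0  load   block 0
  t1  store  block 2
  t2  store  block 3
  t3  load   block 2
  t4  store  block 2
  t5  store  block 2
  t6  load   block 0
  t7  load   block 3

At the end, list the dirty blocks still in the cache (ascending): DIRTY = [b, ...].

DIRTY = [3]

0: R B0 → L0 miss [-]
1: W B2 → L0 miss [D]
2: W B3 → L1 miss [D]
3: R B2 → L0 hit [D]
4: W B2 → L0 hit [D]
5: W B2 → L0 hit [D]
6: R B0 → L0 miss wb→B2 [-]
7: R B3 → L1 hit [D]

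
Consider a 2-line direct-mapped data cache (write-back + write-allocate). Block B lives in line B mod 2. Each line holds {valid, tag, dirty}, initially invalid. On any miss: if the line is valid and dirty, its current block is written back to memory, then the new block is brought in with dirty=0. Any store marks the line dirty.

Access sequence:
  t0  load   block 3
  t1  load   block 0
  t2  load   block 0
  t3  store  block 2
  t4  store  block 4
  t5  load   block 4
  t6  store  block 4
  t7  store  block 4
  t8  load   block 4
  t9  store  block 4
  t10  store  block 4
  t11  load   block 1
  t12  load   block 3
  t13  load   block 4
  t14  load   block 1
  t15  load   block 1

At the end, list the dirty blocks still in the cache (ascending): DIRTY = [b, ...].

DIRTY = [4]

0: R B3 → L1 miss [-]
1: R B0 → L0 miss [-]
2: R B0 → L0 hit [-]
3: W B2 → L0 miss [D]
4: W B4 → L0 miss wb→B2 [D]
5: R B4 → L0 hit [D]
6: W B4 → L0 hit [D]
7: W B4 → L0 hit [D]
8: R B4 → L0 hit [D]
9: W B4 → L0 hit [D]
10: W B4 → L0 hit [D]
11: R B1 → L1 miss [-]
12: R B3 → L1 miss [-]
13: R B4 → L0 hit [D]
14: R B1 → L1 miss [-]
15: R B1 → L1 hit [-]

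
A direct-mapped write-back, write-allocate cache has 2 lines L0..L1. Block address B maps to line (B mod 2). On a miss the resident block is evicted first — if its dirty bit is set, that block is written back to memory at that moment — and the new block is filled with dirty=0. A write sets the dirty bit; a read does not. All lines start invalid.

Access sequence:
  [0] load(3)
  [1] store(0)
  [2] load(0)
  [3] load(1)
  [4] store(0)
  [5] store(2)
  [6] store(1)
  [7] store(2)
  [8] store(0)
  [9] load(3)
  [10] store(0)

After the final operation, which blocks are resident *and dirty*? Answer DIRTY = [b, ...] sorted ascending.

DIRTY = [0]

0: R B3 → L1 miss [-]
1: W B0 → L0 miss [D]
2: R B0 → L0 hit [D]
3: R B1 → L1 miss [-]
4: W B0 → L0 hit [D]
5: W B2 → L0 miss wb→B0 [D]
6: W B1 → L1 hit [D]
7: W B2 → L0 hit [D]
8: W B0 → L0 miss wb→B2 [D]
9: R B3 → L1 miss wb→B1 [-]
10: W B0 → L0 hit [D]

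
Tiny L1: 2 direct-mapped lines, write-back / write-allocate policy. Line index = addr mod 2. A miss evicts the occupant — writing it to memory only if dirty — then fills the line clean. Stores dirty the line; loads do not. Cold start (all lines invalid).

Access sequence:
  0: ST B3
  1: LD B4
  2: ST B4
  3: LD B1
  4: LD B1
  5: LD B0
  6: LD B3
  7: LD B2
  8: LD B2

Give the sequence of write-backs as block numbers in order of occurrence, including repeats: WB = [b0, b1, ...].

  0 | W B3 → L1 miss [D]
  1 | R B4 → L0 miss [-]
  2 | W B4 → L0 hit [D]
  3 | R B1 → L1 miss wb→B3 [-]
  4 | R B1 → L1 hit [-]
  5 | R B0 → L0 miss wb→B4 [-]
  6 | R B3 → L1 miss [-]
  7 | R B2 → L0 miss [-]
  8 | R B2 → L0 hit [-]

WB = [3, 4]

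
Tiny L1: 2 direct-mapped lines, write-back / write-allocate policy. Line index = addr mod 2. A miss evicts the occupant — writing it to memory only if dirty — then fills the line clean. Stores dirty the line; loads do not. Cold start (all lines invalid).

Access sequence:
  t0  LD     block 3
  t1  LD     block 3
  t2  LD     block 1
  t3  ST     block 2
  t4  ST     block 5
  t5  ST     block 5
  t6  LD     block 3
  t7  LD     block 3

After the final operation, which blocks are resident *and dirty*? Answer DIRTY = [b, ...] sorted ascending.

DIRTY = [2]

0: R B3 -> L1 miss  d=-]
1: R B3 -> L1 hit  d=-]
2: R B1 -> L1 miss  d=-]
3: W B2 -> L0 miss  d=D]
4: W B5 -> L1 miss  d=D]
5: W B5 -> L1 hit  d=D]
6: R B3 -> L1 miss wb->B5  d=-]
7: R B3 -> L1 hit  d=-]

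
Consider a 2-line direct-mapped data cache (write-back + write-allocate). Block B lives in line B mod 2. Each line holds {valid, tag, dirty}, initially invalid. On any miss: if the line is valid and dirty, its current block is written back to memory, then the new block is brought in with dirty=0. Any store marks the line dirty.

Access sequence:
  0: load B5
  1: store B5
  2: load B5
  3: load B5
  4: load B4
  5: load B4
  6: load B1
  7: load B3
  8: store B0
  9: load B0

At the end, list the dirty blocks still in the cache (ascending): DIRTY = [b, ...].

0: R B5 → L1 miss [-]
1: W B5 → L1 hit [D]
2: R B5 → L1 hit [D]
3: R B5 → L1 hit [D]
4: R B4 → L0 miss [-]
5: R B4 → L0 hit [-]
6: R B1 → L1 miss wb→B5 [-]
7: R B3 → L1 miss [-]
8: W B0 → L0 miss [D]
9: R B0 → L0 hit [D]

DIRTY = [0]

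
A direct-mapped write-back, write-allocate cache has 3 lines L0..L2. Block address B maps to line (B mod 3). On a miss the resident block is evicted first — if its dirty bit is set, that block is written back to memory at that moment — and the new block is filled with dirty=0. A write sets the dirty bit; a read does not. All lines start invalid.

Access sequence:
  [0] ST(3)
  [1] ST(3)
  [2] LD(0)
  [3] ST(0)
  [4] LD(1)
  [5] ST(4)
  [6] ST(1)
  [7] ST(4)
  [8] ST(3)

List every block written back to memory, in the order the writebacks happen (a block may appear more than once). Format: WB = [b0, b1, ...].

WB = [3, 4, 1, 0]

0: W B3 → L0 miss [D]
1: W B3 → L0 hit [D]
2: R B0 → L0 miss wb→B3 [-]
3: W B0 → L0 hit [D]
4: R B1 → L1 miss [-]
5: W B4 → L1 miss [D]
6: W B1 → L1 miss wb→B4 [D]
7: W B4 → L1 miss wb→B1 [D]
8: W B3 → L0 miss wb→B0 [D]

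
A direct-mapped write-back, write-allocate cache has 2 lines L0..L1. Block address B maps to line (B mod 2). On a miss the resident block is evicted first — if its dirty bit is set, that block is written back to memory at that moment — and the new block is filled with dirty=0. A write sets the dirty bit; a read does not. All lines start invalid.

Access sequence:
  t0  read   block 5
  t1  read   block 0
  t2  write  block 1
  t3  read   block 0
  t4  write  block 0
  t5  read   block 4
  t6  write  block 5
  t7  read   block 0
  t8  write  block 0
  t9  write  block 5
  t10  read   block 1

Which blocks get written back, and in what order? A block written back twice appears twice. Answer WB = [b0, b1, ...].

0: R B5 -> L1 miss  d=-]
1: R B0 -> L0 miss  d=-]
2: W B1 -> L1 miss  d=D]
3: R B0 -> L0 hit  d=-]
4: W B0 -> L0 hit  d=D]
5: R B4 -> L0 miss wb->B0  d=-]
6: W B5 -> L1 miss wb->B1  d=D]
7: R B0 -> L0 miss  d=-]
8: W B0 -> L0 hit  d=D]
9: W B5 -> L1 hit  d=D]
10: R B1 -> L1 miss wb->B5  d=-]

WB = [0, 1, 5]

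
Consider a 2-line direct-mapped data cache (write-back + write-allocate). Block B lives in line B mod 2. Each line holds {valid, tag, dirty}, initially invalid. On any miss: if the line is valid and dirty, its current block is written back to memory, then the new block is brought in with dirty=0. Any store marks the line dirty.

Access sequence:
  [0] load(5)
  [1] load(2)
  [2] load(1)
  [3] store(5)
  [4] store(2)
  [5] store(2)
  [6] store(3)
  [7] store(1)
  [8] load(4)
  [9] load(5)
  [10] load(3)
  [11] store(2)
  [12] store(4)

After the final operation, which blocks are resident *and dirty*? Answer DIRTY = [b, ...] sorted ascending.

DIRTY = [4]

0: R B5 → L1 miss [-]
1: R B2 → L0 miss [-]
2: R B1 → L1 miss [-]
3: W B5 → L1 miss [D]
4: W B2 → L0 hit [D]
5: W B2 → L0 hit [D]
6: W B3 → L1 miss wb→B5 [D]
7: W B1 → L1 miss wb→B3 [D]
8: R B4 → L0 miss wb→B2 [-]
9: R B5 → L1 miss wb→B1 [-]
10: R B3 → L1 miss [-]
11: W B2 → L0 miss [D]
12: W B4 → L0 miss wb→B2 [D]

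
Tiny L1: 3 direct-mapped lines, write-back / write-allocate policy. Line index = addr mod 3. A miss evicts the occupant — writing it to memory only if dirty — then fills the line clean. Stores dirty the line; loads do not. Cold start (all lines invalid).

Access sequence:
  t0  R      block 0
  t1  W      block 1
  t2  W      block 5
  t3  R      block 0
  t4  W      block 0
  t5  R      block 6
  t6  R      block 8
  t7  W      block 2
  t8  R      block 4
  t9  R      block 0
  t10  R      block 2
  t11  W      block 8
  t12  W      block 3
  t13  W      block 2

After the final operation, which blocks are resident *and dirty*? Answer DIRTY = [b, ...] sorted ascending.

0: R B0 -> L0 miss  d=-]
1: W B1 -> L1 miss  d=D]
2: W B5 -> L2 miss  d=D]
3: R B0 -> L0 hit  d=-]
4: W B0 -> L0 hit  d=D]
5: R B6 -> L0 miss wb->B0  d=-]
6: R B8 -> L2 miss wb->B5  d=-]
7: W B2 -> L2 miss  d=D]
8: R B4 -> L1 miss wb->B1  d=-]
9: R B0 -> L0 miss  d=-]
10: R B2 -> L2 hit  d=D]
11: W B8 -> L2 miss wb->B2  d=D]
12: W B3 -> L0 miss  d=D]
13: W B2 -> L2 miss wb->B8  d=D]

DIRTY = [2, 3]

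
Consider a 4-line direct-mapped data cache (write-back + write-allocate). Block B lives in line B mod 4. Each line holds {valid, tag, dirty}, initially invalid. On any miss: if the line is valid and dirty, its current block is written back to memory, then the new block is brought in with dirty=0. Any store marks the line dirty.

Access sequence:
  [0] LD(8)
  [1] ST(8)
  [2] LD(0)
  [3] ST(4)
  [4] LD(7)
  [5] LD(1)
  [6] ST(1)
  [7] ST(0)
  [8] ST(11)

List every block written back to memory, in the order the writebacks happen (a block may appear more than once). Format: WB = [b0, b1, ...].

WB = [8, 4]

0: R B8 → L0 miss [-]
1: W B8 → L0 hit [D]
2: R B0 → L0 miss wb→B8 [-]
3: W B4 → L0 miss [D]
4: R B7 → L3 miss [-]
5: R B1 → L1 miss [-]
6: W B1 → L1 hit [D]
7: W B0 → L0 miss wb→B4 [D]
8: W B11 → L3 miss [D]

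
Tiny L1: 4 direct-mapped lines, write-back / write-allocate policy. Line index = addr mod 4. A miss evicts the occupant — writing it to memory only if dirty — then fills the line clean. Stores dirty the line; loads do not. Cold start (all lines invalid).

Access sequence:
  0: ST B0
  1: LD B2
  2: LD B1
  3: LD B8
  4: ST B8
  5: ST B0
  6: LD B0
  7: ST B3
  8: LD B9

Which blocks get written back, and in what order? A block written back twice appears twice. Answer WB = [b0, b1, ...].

WB = [0, 8]

0: W B0 -> L0 miss  d=D]
1: R B2 -> L2 miss  d=-]
2: R B1 -> L1 miss  d=-]
3: R B8 -> L0 miss wb->B0  d=-]
4: W B8 -> L0 hit  d=D]
5: W B0 -> L0 miss wb->B8  d=D]
6: R B0 -> L0 hit  d=D]
7: W B3 -> L3 miss  d=D]
8: R B9 -> L1 miss  d=-]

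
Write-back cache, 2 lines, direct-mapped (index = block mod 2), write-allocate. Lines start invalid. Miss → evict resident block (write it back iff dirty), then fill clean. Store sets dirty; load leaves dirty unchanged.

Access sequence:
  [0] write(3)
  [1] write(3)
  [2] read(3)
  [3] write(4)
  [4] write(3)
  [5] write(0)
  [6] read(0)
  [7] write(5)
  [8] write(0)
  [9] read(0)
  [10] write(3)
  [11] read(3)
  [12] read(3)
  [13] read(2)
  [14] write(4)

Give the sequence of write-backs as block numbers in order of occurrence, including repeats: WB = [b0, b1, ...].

WB = [4, 3, 5, 0]

0: W B3 → L1 miss [D]
1: W B3 → L1 hit [D]
2: R B3 → L1 hit [D]
3: W B4 → L0 miss [D]
4: W B3 → L1 hit [D]
5: W B0 → L0 miss wb→B4 [D]
6: R B0 → L0 hit [D]
7: W B5 → L1 miss wb→B3 [D]
8: W B0 → L0 hit [D]
9: R B0 → L0 hit [D]
10: W B3 → L1 miss wb→B5 [D]
11: R B3 → L1 hit [D]
12: R B3 → L1 hit [D]
13: R B2 → L0 miss wb→B0 [-]
14: W B4 → L0 miss [D]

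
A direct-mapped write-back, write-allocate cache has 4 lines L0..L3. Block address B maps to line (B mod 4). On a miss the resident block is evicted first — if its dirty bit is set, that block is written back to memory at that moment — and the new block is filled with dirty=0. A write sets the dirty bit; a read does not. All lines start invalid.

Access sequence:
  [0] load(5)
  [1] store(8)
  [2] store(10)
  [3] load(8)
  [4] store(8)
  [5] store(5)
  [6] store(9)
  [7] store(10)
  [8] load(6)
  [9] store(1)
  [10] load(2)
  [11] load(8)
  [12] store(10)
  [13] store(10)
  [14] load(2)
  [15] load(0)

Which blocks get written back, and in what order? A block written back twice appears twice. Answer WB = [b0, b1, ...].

0: R B5 -> L1 miss  d=-]
1: W B8 -> L0 miss  d=D]
2: W B10 -> L2 miss  d=D]
3: R B8 -> L0 hit  d=D]
4: W B8 -> L0 hit  d=D]
5: W B5 -> L1 hit  d=D]
6: W B9 -> L1 miss wb->B5  d=D]
7: W B10 -> L2 hit  d=D]
8: R B6 -> L2 miss wb->B10  d=-]
9: W B1 -> L1 miss wb->B9  d=D]
10: R B2 -> L2 miss  d=-]
11: R B8 -> L0 hit  d=D]
12: W B10 -> L2 miss  d=D]
13: W B10 -> L2 hit  d=D]
14: R B2 -> L2 miss wb->B10  d=-]
15: R B0 -> L0 miss wb->B8  d=-]

WB = [5, 10, 9, 10, 8]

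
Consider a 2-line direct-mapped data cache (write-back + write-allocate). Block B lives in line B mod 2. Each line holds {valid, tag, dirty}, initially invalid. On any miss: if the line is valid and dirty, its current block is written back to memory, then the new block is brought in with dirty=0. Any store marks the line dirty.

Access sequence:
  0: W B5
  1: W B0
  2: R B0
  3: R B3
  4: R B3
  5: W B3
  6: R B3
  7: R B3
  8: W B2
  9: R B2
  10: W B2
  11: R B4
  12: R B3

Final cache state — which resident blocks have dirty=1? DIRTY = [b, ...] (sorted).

0: W B5 → L1 miss [D]
1: W B0 → L0 miss [D]
2: R B0 → L0 hit [D]
3: R B3 → L1 miss wb→B5 [-]
4: R B3 → L1 hit [-]
5: W B3 → L1 hit [D]
6: R B3 → L1 hit [D]
7: R B3 → L1 hit [D]
8: W B2 → L0 miss wb→B0 [D]
9: R B2 → L0 hit [D]
10: W B2 → L0 hit [D]
11: R B4 → L0 miss wb→B2 [-]
12: R B3 → L1 hit [D]

DIRTY = [3]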